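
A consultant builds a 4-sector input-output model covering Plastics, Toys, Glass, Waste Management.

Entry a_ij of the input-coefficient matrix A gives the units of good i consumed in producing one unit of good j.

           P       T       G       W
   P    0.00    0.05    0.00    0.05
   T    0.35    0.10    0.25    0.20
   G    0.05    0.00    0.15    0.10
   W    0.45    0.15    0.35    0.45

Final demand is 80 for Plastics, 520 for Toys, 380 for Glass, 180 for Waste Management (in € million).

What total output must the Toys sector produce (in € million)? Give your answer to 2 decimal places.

x_T = 1073.93

I − A =
  [   1.00    -0.05     0.00    -0.05]
  [  -0.35     0.90    -0.25    -0.20]
  [  -0.05     0.00     0.85    -0.10]
  [  -0.45    -0.15    -0.35     0.55]
Compute the cofactors C_ij = (−1)^(i+j)·(3×3 minor ij) of I−A; the adjugate is their transpose:
adj(I−A) = Cᵀ =
  [ 0.3600   0.0280   0.0280   0.0480]
  [ 0.2495   0.4125   0.2080   0.2105]
  [ 0.0690   0.0190   0.4280   0.0910]
  [ 0.4065   0.1475   0.3520   0.7495]
det(I−A) = Σ_j (I−A)_1j·C_1j = (1.00)(0.3600) + (-0.05)(0.2495) + (0.00)(0.0690) + (-0.05)(0.4065) = 0.3272
(I − A)⁻¹ = adj(I−A) / det(I−A) ≈
  [   1.1002     0.0856     0.0856     0.1467]
  [   0.7625     1.2607     0.6357     0.6433]
  [   0.2109     0.0581     1.3081     0.2781]
  [   1.2424     0.4508     1.0758     2.2906]
x = (I − A)⁻¹ d = adj(I−A)·d / det(I−A), with det(I−A) = 0.3272:
  x_P = (0.3600·80 + 0.0280·520 + 0.0280·380 + 0.0480·180) / 0.3272 = 62.64 / 0.3272 ≈ 191.44
  x_T = (0.2495·80 + 0.4125·520 + 0.2080·380 + 0.2105·180) / 0.3272 = 351.39 / 0.3272 ≈ 1073.93
  x_G = (0.0690·80 + 0.0190·520 + 0.4280·380 + 0.0910·180) / 0.3272 = 194.42 / 0.3272 ≈ 594.19
  x_W = (0.4065·80 + 0.1475·520 + 0.3520·380 + 0.7495·180) / 0.3272 = 377.89 / 0.3272 ≈ 1154.92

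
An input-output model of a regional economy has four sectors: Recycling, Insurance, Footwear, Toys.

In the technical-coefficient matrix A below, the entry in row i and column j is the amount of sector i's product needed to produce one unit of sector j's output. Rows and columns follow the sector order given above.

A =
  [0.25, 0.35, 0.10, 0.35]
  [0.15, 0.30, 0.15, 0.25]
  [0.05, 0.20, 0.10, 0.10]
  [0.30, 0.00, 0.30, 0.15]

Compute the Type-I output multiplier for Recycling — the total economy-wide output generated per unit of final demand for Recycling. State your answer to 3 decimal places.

I − A =
  [   0.75    -0.35    -0.10    -0.35]
  [  -0.15     0.70    -0.15    -0.25]
  [  -0.05    -0.20     0.90    -0.10]
  [  -0.30     0.00    -0.30     0.85]
Compute the cofactors C_ij = (−1)^(i+j)·(3×3 minor ij) of I−A; the adjugate is their transpose:
adj(I−A) = Cᵀ =
  [ 0.474000   0.295250   0.203875   0.306000]
  [ 0.192375   0.444250   0.172125   0.230125]
  [ 0.091250   0.131875   0.301875   0.111875]
  [ 0.199500   0.150750   0.178500   0.393625]
det(I−A) = Σ_j (I−A)_1j·C_1j = (0.75)(0.474000) + (-0.35)(0.192375) + (-0.10)(0.091250) + (-0.35)(0.199500) = 0.20921875
(I − A)⁻¹ = adj(I−A) / det(I−A) ≈
  [   2.2656     1.4112     0.9745     1.4626]
  [   0.9195     2.1234     0.8227     1.0999]
  [   0.4361     0.6303     1.4429     0.5347]
  [   0.9535     0.7205     0.8532     1.8814]
The output multiplier for sector j is the column-j sum of the Leontief inverse (I − A)⁻¹ = adj(I−A) / det(I−A).
Column R of adj(I−A): (0.474000, 0.192375, 0.091250, 0.199500); det(I−A) = 0.20921875.
m_R = (0.474000 + 0.192375 + 0.091250 + 0.199500) / 0.20921875 = 0.957125 / 0.20921875 ≈ 4.575.

m_R = 4.575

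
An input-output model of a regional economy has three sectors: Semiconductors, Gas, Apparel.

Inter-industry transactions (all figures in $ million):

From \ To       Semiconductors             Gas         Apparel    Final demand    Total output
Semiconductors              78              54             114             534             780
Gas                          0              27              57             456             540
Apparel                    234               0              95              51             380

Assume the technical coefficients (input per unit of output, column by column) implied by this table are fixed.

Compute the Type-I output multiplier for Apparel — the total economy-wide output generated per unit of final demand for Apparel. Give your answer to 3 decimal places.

m_A = 2.340

Technical coefficients a_ij = z_ij / X_j:
  a_SS = 78/780 = 0.10, a_GS = 0/780 = 0.00, a_AS = 234/780 = 0.30
  a_SG = 54/540 = 0.10, a_GG = 27/540 = 0.05, a_AG = 0/540 = 0.00
  a_SA = 114/380 = 0.30, a_GA = 57/380 = 0.15, a_AA = 95/380 = 0.25
I − A =
  [   0.90    -0.10    -0.30]
  [   0.00     0.95    -0.15]
  [  -0.30     0.00     0.75]
Cofactors of I−A, C_ij = (−1)^(i+j)·(minor ij) (rows/columns in the sector order above):
  C_11 = (0.95)(0.75) − (-0.15)(0.00) = 0.7125
  C_12 = −[(0.00)(0.75) − (-0.15)(-0.30)] = 0.0450
  C_13 = (0.00)(0.00) − (0.95)(-0.30) = 0.2850
  C_21 = −[(-0.10)(0.75) − (-0.30)(0.00)] = 0.0750
  C_22 = (0.90)(0.75) − (-0.30)(-0.30) = 0.5850
  C_23 = −[(0.90)(0.00) − (-0.10)(-0.30)] = 0.0300
  C_31 = (-0.10)(-0.15) − (-0.30)(0.95) = 0.3000
  C_32 = −[(0.90)(-0.15) − (-0.30)(0.00)] = 0.1350
  C_33 = (0.90)(0.95) − (-0.10)(0.00) = 0.8550
det(I−A) = Σ_j (I−A)_1j·C_1j = (0.90)(0.7125) + (-0.10)(0.0450) + (-0.30)(0.2850) = 0.55125
adj(I−A) = Cᵀ =
  [ 0.7125   0.0750   0.3000]
  [ 0.0450   0.5850   0.1350]
  [ 0.2850   0.0300   0.8550]
(I − A)⁻¹ = adj(I−A) / det(I−A) ≈
  [   1.2925     0.1361     0.5442]
  [   0.0816     1.0612     0.2449]
  [   0.5170     0.0544     1.5510]
The output multiplier for sector j is the column-j sum of the Leontief inverse (I − A)⁻¹ = adj(I−A) / det(I−A).
Column A of adj(I−A): (0.3000, 0.1350, 0.8550); det(I−A) = 0.55125.
m_A = (0.3000 + 0.1350 + 0.8550) / 0.55125 = 1.29 / 0.55125 ≈ 2.340.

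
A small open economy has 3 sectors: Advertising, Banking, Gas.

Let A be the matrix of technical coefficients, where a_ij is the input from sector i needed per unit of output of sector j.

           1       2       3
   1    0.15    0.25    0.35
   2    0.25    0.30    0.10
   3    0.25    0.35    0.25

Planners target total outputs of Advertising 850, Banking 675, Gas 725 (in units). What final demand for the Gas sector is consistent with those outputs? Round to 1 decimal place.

I − A =
  [   0.85    -0.25    -0.35]
  [  -0.25     0.70    -0.10]
  [  -0.25    -0.35     0.75]
d = (I − A) x:
  d_1 = (+0.85)·850 + (-0.25)·675 + (-0.35)·725 = 300.0
  d_2 = (-0.25)·850 + (+0.70)·675 + (-0.10)·725 = 187.5
  d_3 = (-0.25)·850 + (-0.35)·675 + (+0.75)·725 = 95.0

d_3 = 95.0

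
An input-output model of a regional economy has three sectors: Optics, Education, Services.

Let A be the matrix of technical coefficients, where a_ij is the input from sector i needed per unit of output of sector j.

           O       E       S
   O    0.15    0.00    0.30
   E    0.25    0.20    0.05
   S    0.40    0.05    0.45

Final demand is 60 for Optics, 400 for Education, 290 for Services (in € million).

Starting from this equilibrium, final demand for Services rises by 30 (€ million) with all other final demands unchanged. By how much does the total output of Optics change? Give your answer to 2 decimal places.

I − A =
  [   0.85     0.00    -0.30]
  [  -0.25     0.80    -0.05]
  [  -0.40    -0.05     0.55]
Cofactors of I−A, C_ij = (−1)^(i+j)·(minor ij) (rows/columns in the sector order above):
  C_11 = (0.80)(0.55) − (-0.05)(-0.05) = 0.4375
  C_12 = −[(-0.25)(0.55) − (-0.05)(-0.40)] = 0.1575
  C_13 = (-0.25)(-0.05) − (0.80)(-0.40) = 0.3325
  C_21 = −[(0.00)(0.55) − (-0.30)(-0.05)] = 0.0150
  C_22 = (0.85)(0.55) − (-0.30)(-0.40) = 0.3475
  C_23 = −[(0.85)(-0.05) − (0.00)(-0.40)] = 0.0425
  C_31 = (0.00)(-0.05) − (-0.30)(0.80) = 0.2400
  C_32 = −[(0.85)(-0.05) − (-0.30)(-0.25)] = 0.1175
  C_33 = (0.85)(0.80) − (0.00)(-0.25) = 0.6800
det(I−A) = Σ_j (I−A)_1j·C_1j = (0.85)(0.4375) + (0.00)(0.1575) + (-0.30)(0.3325) = 0.272125
adj(I−A) = Cᵀ =
  [ 0.4375   0.0150   0.2400]
  [ 0.1575   0.3475   0.1175]
  [ 0.3325   0.0425   0.6800]
(I − A)⁻¹ = adj(I−A) / det(I−A) ≈
  [   1.6077     0.0551     0.8819]
  [   0.5788     1.2770     0.4318]
  [   1.2219     0.1562     2.4989]
Δx = (I − A)⁻¹ Δd with Δd having +30 in the Services component and 0 elsewhere.
So Δx_O = L_OS · (+30), where L_OS = adj(I−A)_OS / det(I−A) = 0.2400 / 0.272125.
Δx_O = 0.2400 × (+30) / 0.272125 = 7.20 / 0.272125 ≈ 26.46.

Δx_O = 26.46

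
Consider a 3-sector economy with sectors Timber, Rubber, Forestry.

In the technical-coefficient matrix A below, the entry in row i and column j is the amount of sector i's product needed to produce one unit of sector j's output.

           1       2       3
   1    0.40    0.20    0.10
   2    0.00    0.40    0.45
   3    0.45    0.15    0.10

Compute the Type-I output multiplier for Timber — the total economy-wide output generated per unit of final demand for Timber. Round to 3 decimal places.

m_1 = 4.375

I − A =
  [   0.60    -0.20    -0.10]
  [   0.00     0.60    -0.45]
  [  -0.45    -0.15     0.90]
Cofactors of I−A, C_ij = (−1)^(i+j)·(minor ij) (rows/columns in the sector order above):
  C_11 = (0.60)(0.90) − (-0.45)(-0.15) = 0.4725
  C_12 = −[(0.00)(0.90) − (-0.45)(-0.45)] = 0.2025
  C_13 = (0.00)(-0.15) − (0.60)(-0.45) = 0.2700
  C_21 = −[(-0.20)(0.90) − (-0.10)(-0.15)] = 0.1950
  C_22 = (0.60)(0.90) − (-0.10)(-0.45) = 0.4950
  C_23 = −[(0.60)(-0.15) − (-0.20)(-0.45)] = 0.1800
  C_31 = (-0.20)(-0.45) − (-0.10)(0.60) = 0.1500
  C_32 = −[(0.60)(-0.45) − (-0.10)(0.00)] = 0.2700
  C_33 = (0.60)(0.60) − (-0.20)(0.00) = 0.3600
det(I−A) = Σ_j (I−A)_1j·C_1j = (0.60)(0.4725) + (-0.20)(0.2025) + (-0.10)(0.2700) = 0.2160
adj(I−A) = Cᵀ =
  [ 0.4725   0.1950   0.1500]
  [ 0.2025   0.4950   0.2700]
  [ 0.2700   0.1800   0.3600]
(I − A)⁻¹ = adj(I−A) / det(I−A) ≈
  [   2.1875     0.9028     0.6944]
  [   0.9375     2.2917     1.2500]
  [   1.2500     0.8333     1.6667]
The output multiplier for sector j is the column-j sum of the Leontief inverse (I − A)⁻¹ = adj(I−A) / det(I−A).
Column 1 of adj(I−A): (0.4725, 0.2025, 0.2700); det(I−A) = 0.2160.
m_1 = (0.4725 + 0.2025 + 0.2700) / 0.2160 = 0.945 / 0.2160 = 4.375.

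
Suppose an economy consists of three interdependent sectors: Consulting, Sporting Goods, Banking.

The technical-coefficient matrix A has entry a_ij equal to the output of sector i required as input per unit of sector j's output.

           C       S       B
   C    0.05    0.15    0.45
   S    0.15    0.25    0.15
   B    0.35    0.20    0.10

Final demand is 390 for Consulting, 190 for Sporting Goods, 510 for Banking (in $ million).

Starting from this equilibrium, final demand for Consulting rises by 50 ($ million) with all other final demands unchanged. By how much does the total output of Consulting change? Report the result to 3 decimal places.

I − A =
  [   0.95    -0.15    -0.45]
  [  -0.15     0.75    -0.15]
  [  -0.35    -0.20     0.90]
Cofactors of I−A, C_ij = (−1)^(i+j)·(minor ij) (rows/columns in the sector order above):
  C_11 = (0.75)(0.90) − (-0.15)(-0.20) = 0.6450
  C_12 = −[(-0.15)(0.90) − (-0.15)(-0.35)] = 0.1875
  C_13 = (-0.15)(-0.20) − (0.75)(-0.35) = 0.2925
  C_21 = −[(-0.15)(0.90) − (-0.45)(-0.20)] = 0.2250
  C_22 = (0.95)(0.90) − (-0.45)(-0.35) = 0.6975
  C_23 = −[(0.95)(-0.20) − (-0.15)(-0.35)] = 0.2425
  C_31 = (-0.15)(-0.15) − (-0.45)(0.75) = 0.3600
  C_32 = −[(0.95)(-0.15) − (-0.45)(-0.15)] = 0.2100
  C_33 = (0.95)(0.75) − (-0.15)(-0.15) = 0.6900
det(I−A) = Σ_j (I−A)_1j·C_1j = (0.95)(0.6450) + (-0.15)(0.1875) + (-0.45)(0.2925) = 0.4530
adj(I−A) = Cᵀ =
  [ 0.6450   0.2250   0.3600]
  [ 0.1875   0.6975   0.2100]
  [ 0.2925   0.2425   0.6900]
(I − A)⁻¹ = adj(I−A) / det(I−A) ≈
  [   1.4238     0.4967     0.7947]
  [   0.4139     1.5397     0.4636]
  [   0.6457     0.5353     1.5232]
Δx = (I − A)⁻¹ Δd with Δd having +50 in the Consulting component and 0 elsewhere.
So Δx_C = L_CC · (+50), where L_CC = adj(I−A)_CC / det(I−A) = 0.6450 / 0.4530.
Δx_C = 0.6450 × (+50) / 0.4530 = 32.25 / 0.4530 ≈ 71.192.

Δx_C = 71.192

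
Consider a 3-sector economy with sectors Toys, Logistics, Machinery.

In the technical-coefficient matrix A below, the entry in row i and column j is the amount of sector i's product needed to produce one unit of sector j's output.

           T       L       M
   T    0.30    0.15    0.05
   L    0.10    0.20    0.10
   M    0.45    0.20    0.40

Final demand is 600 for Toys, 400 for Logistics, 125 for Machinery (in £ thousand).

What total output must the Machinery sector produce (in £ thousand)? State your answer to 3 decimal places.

x_M = 1319.843

I − A =
  [   0.70    -0.15    -0.05]
  [  -0.10     0.80    -0.10]
  [  -0.45    -0.20     0.60]
Cofactors of I−A, C_ij = (−1)^(i+j)·(minor ij) (rows/columns in the sector order above):
  C_11 = (0.80)(0.60) − (-0.10)(-0.20) = 0.4600
  C_12 = −[(-0.10)(0.60) − (-0.10)(-0.45)] = 0.1050
  C_13 = (-0.10)(-0.20) − (0.80)(-0.45) = 0.3800
  C_21 = −[(-0.15)(0.60) − (-0.05)(-0.20)] = 0.1000
  C_22 = (0.70)(0.60) − (-0.05)(-0.45) = 0.3975
  C_23 = −[(0.70)(-0.20) − (-0.15)(-0.45)] = 0.2075
  C_31 = (-0.15)(-0.10) − (-0.05)(0.80) = 0.0550
  C_32 = −[(0.70)(-0.10) − (-0.05)(-0.10)] = 0.0750
  C_33 = (0.70)(0.80) − (-0.15)(-0.10) = 0.5450
det(I−A) = Σ_j (I−A)_1j·C_1j = (0.70)(0.4600) + (-0.15)(0.1050) + (-0.05)(0.3800) = 0.28725
adj(I−A) = Cᵀ =
  [ 0.4600   0.1000   0.0550]
  [ 0.1050   0.3975   0.0750]
  [ 0.3800   0.2075   0.5450]
(I − A)⁻¹ = adj(I−A) / det(I−A) ≈
  [   1.6014     0.3481     0.1915]
  [   0.3655     1.3838     0.2611]
  [   1.3229     0.7224     1.8973]
x = (I − A)⁻¹ d = adj(I−A)·d / det(I−A), with det(I−A) = 0.28725:
  x_T = (0.4600·600 + 0.1000·400 + 0.0550·125) / 0.28725 = 322.875 / 0.28725 ≈ 1124.021
  x_L = (0.1050·600 + 0.3975·400 + 0.0750·125) / 0.28725 = 231.375 / 0.28725 ≈ 805.483
  x_M = (0.3800·600 + 0.2075·400 + 0.5450·125) / 0.28725 = 379.125 / 0.28725 ≈ 1319.843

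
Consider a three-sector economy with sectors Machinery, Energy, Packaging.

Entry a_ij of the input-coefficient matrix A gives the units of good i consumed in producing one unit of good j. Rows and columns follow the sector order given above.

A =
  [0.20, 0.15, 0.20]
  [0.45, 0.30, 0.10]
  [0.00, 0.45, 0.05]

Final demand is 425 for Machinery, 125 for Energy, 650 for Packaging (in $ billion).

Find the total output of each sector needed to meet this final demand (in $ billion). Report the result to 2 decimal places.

I − A =
  [   0.80    -0.15    -0.20]
  [  -0.45     0.70    -0.10]
  [   0.00    -0.45     0.95]
Cofactors of I−A, C_ij = (−1)^(i+j)·(minor ij) (rows/columns in the sector order above):
  C_11 = (0.70)(0.95) − (-0.10)(-0.45) = 0.6200
  C_12 = −[(-0.45)(0.95) − (-0.10)(0.00)] = 0.4275
  C_13 = (-0.45)(-0.45) − (0.70)(0.00) = 0.2025
  C_21 = −[(-0.15)(0.95) − (-0.20)(-0.45)] = 0.2325
  C_22 = (0.80)(0.95) − (-0.20)(0.00) = 0.7600
  C_23 = −[(0.80)(-0.45) − (-0.15)(0.00)] = 0.3600
  C_31 = (-0.15)(-0.10) − (-0.20)(0.70) = 0.1550
  C_32 = −[(0.80)(-0.10) − (-0.20)(-0.45)] = 0.1700
  C_33 = (0.80)(0.70) − (-0.15)(-0.45) = 0.4925
det(I−A) = Σ_j (I−A)_1j·C_1j = (0.80)(0.6200) + (-0.15)(0.4275) + (-0.20)(0.2025) = 0.391375
adj(I−A) = Cᵀ =
  [ 0.6200   0.2325   0.1550]
  [ 0.4275   0.7600   0.1700]
  [ 0.2025   0.3600   0.4925]
(I − A)⁻¹ = adj(I−A) / det(I−A) ≈
  [   1.5842     0.5941     0.3960]
  [   1.0923     1.9419     0.4344]
  [   0.5174     0.9198     1.2584]
x = (I − A)⁻¹ d = adj(I−A)·d / det(I−A), with det(I−A) = 0.391375:
  x_M = (0.6200·425 + 0.2325·125 + 0.1550·650) / 0.391375 = 393.3125 / 0.391375 ≈ 1004.95
  x_E = (0.4275·425 + 0.7600·125 + 0.1700·650) / 0.391375 = 387.1875 / 0.391375 ≈ 989.30
  x_P = (0.2025·425 + 0.3600·125 + 0.4925·650) / 0.391375 = 451.1875 / 0.391375 ≈ 1152.83

x_M = 1004.95, x_E = 989.30, x_P = 1152.83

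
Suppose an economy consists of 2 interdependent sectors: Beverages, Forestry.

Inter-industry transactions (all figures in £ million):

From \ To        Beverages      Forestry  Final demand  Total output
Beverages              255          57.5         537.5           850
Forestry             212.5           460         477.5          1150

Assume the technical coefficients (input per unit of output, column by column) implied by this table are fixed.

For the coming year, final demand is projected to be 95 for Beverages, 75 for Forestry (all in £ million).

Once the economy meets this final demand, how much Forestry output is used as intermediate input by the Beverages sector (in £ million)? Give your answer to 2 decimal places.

z_21 = 37.27

Technical coefficients a_ij = z_ij / X_j:
  a_11 = 255/850 = 0.30, a_21 = 212.5/850 = 0.25
  a_12 = 57.5/1150 = 0.05, a_22 = 460/1150 = 0.40
I − A =
  [   0.70    -0.05]
  [  -0.25     0.60]
det(I−A) = (0.70)(0.60) − (-0.05)(-0.25) = 0.4075
adj(I−A) = [[0.60, 0.05], [0.25, 0.70]]
(I − A)⁻¹ = adj(I−A) / det(I−A) ≈
  [   1.4724     0.1227]
  [   0.6135     1.7178]
First solve x = (I − A)⁻¹ d = adj(I−A)·d / det(I−A); in particular x_1 = (0.60·95 + 0.05·75) / 0.4075 = 60.75 / 0.4075 ≈ 149.0798.
Intermediate flow from 2 to 1: z_21 = a_21 · x_1 = 0.25 × 60.75 / 0.4075 = 15.1875 / 0.4075 ≈ 37.27.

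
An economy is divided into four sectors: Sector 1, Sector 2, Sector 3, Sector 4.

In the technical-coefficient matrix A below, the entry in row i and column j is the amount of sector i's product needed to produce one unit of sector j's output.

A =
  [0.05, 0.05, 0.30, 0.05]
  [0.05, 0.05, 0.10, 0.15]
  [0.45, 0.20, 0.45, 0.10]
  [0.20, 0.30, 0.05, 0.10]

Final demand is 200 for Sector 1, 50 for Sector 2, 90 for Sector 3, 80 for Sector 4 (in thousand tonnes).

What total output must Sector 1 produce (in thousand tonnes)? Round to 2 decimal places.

x_1 = 438.32

I − A =
  [   0.95    -0.05    -0.30    -0.05]
  [  -0.05     0.95    -0.10    -0.15]
  [  -0.45    -0.20     0.55    -0.10]
  [  -0.20    -0.30    -0.05     0.90]
Compute the cofactors C_ij = (−1)^(i+j)·(3×3 minor ij) of I−A; the adjugate is their transpose:
adj(I−A) = Cᵀ =
  [ 0.418250   0.096250   0.251750   0.067250]
  [ 0.086875   0.331375   0.114250   0.072750]
  [ 0.400000   0.225500   0.755500   0.143750]
  [ 0.144125   0.144375   0.136000   0.342500]
det(I−A) = Σ_j (I−A)_1j·C_1j = (0.95)(0.418250) + (-0.05)(0.086875) + (-0.30)(0.400000) + (-0.05)(0.144125) = 0.2657875
(I − A)⁻¹ = adj(I−A) / det(I−A) ≈
  [   1.5736     0.3621     0.9472     0.2530]
  [   0.3269     1.2468     0.4299     0.2737]
  [   1.5050     0.8484     2.8425     0.5408]
  [   0.5423     0.5432     0.5117     1.2886]
x = (I − A)⁻¹ d = adj(I−A)·d / det(I−A), with det(I−A) = 0.2657875:
  x_1 = (0.418250·200 + 0.096250·50 + 0.251750·90 + 0.067250·80) / 0.2657875 = 116.50 / 0.2657875 ≈ 438.32
  x_2 = (0.086875·200 + 0.331375·50 + 0.114250·90 + 0.072750·80) / 0.2657875 = 50.04625 / 0.2657875 ≈ 188.29
  x_3 = (0.400000·200 + 0.225500·50 + 0.755500·90 + 0.143750·80) / 0.2657875 = 170.77 / 0.2657875 ≈ 642.51
  x_4 = (0.144125·200 + 0.144375·50 + 0.136000·90 + 0.342500·80) / 0.2657875 = 75.68375 / 0.2657875 ≈ 284.75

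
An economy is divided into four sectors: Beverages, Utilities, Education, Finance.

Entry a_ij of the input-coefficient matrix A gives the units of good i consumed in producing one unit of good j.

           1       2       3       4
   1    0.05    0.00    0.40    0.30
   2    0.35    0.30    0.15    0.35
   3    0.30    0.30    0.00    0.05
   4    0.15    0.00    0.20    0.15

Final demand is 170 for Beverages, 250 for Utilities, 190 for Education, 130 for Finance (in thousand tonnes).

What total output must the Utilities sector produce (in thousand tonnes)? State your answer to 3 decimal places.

x_2 = 1024.211

I − A =
  [   0.95     0.00    -0.40    -0.30]
  [  -0.35     0.70    -0.15    -0.35]
  [  -0.30    -0.30     1.00    -0.05]
  [  -0.15     0.00    -0.20     0.85]
Compute the cofactors C_ij = (−1)^(i+j)·(3×3 minor ij) of I−A; the adjugate is their transpose:
adj(I−A) = Cᵀ =
  [ 0.528750   0.120000   0.280000   0.252500]
  [ 0.406875   0.630000   0.341875   0.423125]
  [ 0.288750   0.228750   0.533750   0.227500]
  [ 0.161250   0.075000   0.175000   0.496250]
det(I−A) = Σ_j (I−A)_1j·C_1j = (0.95)(0.528750) + (0.00)(0.406875) + (-0.40)(0.288750) + (-0.30)(0.161250) = 0.3384375
(I − A)⁻¹ = adj(I−A) / det(I−A) ≈
  [   1.5623     0.3546     0.8273     0.7461]
  [   1.2022     1.8615     1.0102     1.2502]
  [   0.8532     0.6759     1.5771     0.6722]
  [   0.4765     0.2216     0.5171     1.4663]
x = (I − A)⁻¹ d = adj(I−A)·d / det(I−A), with det(I−A) = 0.3384375:
  x_1 = (0.528750·170 + 0.120000·250 + 0.280000·190 + 0.252500·130) / 0.3384375 = 205.9125 / 0.3384375 ≈ 608.421
  x_2 = (0.406875·170 + 0.630000·250 + 0.341875·190 + 0.423125·130) / 0.3384375 = 346.63125 / 0.3384375 ≈ 1024.211
  x_3 = (0.288750·170 + 0.228750·250 + 0.533750·190 + 0.227500·130) / 0.3384375 = 237.2625 / 0.3384375 ≈ 701.053
  x_4 = (0.161250·170 + 0.075000·250 + 0.175000·190 + 0.496250·130) / 0.3384375 = 143.925 / 0.3384375 ≈ 425.263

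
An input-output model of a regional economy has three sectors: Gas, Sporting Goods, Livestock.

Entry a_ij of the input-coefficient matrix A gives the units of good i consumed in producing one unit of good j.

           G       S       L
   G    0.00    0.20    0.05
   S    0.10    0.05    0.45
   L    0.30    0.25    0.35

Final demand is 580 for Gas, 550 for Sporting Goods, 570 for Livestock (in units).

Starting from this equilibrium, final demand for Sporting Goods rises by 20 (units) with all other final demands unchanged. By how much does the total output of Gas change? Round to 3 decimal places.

I − A =
  [   1.00    -0.20    -0.05]
  [  -0.10     0.95    -0.45]
  [  -0.30    -0.25     0.65]
Cofactors of I−A, C_ij = (−1)^(i+j)·(minor ij) (rows/columns in the sector order above):
  C_11 = (0.95)(0.65) − (-0.45)(-0.25) = 0.5050
  C_12 = −[(-0.10)(0.65) − (-0.45)(-0.30)] = 0.2000
  C_13 = (-0.10)(-0.25) − (0.95)(-0.30) = 0.3100
  C_21 = −[(-0.20)(0.65) − (-0.05)(-0.25)] = 0.1425
  C_22 = (1.00)(0.65) − (-0.05)(-0.30) = 0.6350
  C_23 = −[(1.00)(-0.25) − (-0.20)(-0.30)] = 0.3100
  C_31 = (-0.20)(-0.45) − (-0.05)(0.95) = 0.1375
  C_32 = −[(1.00)(-0.45) − (-0.05)(-0.10)] = 0.4550
  C_33 = (1.00)(0.95) − (-0.20)(-0.10) = 0.9300
det(I−A) = Σ_j (I−A)_1j·C_1j = (1.00)(0.5050) + (-0.20)(0.2000) + (-0.05)(0.3100) = 0.4495
adj(I−A) = Cᵀ =
  [ 0.5050   0.1425   0.1375]
  [ 0.2000   0.6350   0.4550]
  [ 0.3100   0.3100   0.9300]
(I − A)⁻¹ = adj(I−A) / det(I−A) ≈
  [   1.1235     0.3170     0.3059]
  [   0.4449     1.4127     1.0122]
  [   0.6897     0.6897     2.0690]
Δx = (I − A)⁻¹ Δd with Δd having +20 in the Sporting Goods component and 0 elsewhere.
So Δx_G = L_GS · (+20), where L_GS = adj(I−A)_GS / det(I−A) = 0.1425 / 0.4495.
Δx_G = 0.1425 × (+20) / 0.4495 = 2.85 / 0.4495 ≈ 6.340.

Δx_G = 6.340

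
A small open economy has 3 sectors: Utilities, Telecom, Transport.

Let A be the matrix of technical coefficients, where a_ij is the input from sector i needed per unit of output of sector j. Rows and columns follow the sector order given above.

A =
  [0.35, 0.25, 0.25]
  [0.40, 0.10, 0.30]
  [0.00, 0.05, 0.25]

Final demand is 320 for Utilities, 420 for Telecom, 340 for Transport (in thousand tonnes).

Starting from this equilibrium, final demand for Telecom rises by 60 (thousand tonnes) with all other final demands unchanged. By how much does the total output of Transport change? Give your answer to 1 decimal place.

I − A =
  [   0.65    -0.25    -0.25]
  [  -0.40     0.90    -0.30]
  [   0.00    -0.05     0.75]
Cofactors of I−A, C_ij = (−1)^(i+j)·(minor ij) (rows/columns in the sector order above):
  C_11 = (0.90)(0.75) − (-0.30)(-0.05) = 0.6600
  C_12 = −[(-0.40)(0.75) − (-0.30)(0.00)] = 0.3000
  C_13 = (-0.40)(-0.05) − (0.90)(0.00) = 0.0200
  C_21 = −[(-0.25)(0.75) − (-0.25)(-0.05)] = 0.2000
  C_22 = (0.65)(0.75) − (-0.25)(0.00) = 0.4875
  C_23 = −[(0.65)(-0.05) − (-0.25)(0.00)] = 0.0325
  C_31 = (-0.25)(-0.30) − (-0.25)(0.90) = 0.3000
  C_32 = −[(0.65)(-0.30) − (-0.25)(-0.40)] = 0.2950
  C_33 = (0.65)(0.90) − (-0.25)(-0.40) = 0.4850
det(I−A) = Σ_j (I−A)_1j·C_1j = (0.65)(0.6600) + (-0.25)(0.3000) + (-0.25)(0.0200) = 0.3490
adj(I−A) = Cᵀ =
  [ 0.6600   0.2000   0.3000]
  [ 0.3000   0.4875   0.2950]
  [ 0.0200   0.0325   0.4850]
(I − A)⁻¹ = adj(I−A) / det(I−A) ≈
  [   1.8911     0.5731     0.8596]
  [   0.8596     1.3968     0.8453]
  [   0.0573     0.0931     1.3897]
Δx = (I − A)⁻¹ Δd with Δd having +60 in the Telecom component and 0 elsewhere.
So Δx_3 = L_32 · (+60), where L_32 = adj(I−A)_32 / det(I−A) = 0.0325 / 0.3490.
Δx_3 = 0.0325 × (+60) / 0.3490 = 1.95 / 0.3490 ≈ 5.6.

Δx_3 = 5.6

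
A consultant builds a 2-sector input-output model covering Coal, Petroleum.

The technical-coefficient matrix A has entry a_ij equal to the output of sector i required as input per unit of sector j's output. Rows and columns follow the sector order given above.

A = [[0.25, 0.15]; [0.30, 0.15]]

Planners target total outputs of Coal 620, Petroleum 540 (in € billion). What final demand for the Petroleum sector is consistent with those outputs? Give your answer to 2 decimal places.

d_2 = 273.00

I − A =
  [   0.75    -0.15]
  [  -0.30     0.85]
d = (I − A) x:
  d_1 = (+0.75)·620 + (-0.15)·540 = 384.00
  d_2 = (-0.30)·620 + (+0.85)·540 = 273.00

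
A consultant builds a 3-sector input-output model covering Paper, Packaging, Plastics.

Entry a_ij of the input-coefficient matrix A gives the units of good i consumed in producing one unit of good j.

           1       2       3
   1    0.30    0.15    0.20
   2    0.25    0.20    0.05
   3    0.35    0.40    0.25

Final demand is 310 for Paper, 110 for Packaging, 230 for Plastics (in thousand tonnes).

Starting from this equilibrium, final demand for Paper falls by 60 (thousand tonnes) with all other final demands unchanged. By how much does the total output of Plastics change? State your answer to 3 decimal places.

Δx_3 = -76.190

I − A =
  [   0.70    -0.15    -0.20]
  [  -0.25     0.80    -0.05]
  [  -0.35    -0.40     0.75]
Cofactors of I−A, C_ij = (−1)^(i+j)·(minor ij) (rows/columns in the sector order above):
  C_11 = (0.80)(0.75) − (-0.05)(-0.40) = 0.5800
  C_12 = −[(-0.25)(0.75) − (-0.05)(-0.35)] = 0.2050
  C_13 = (-0.25)(-0.40) − (0.80)(-0.35) = 0.3800
  C_21 = −[(-0.15)(0.75) − (-0.20)(-0.40)] = 0.1925
  C_22 = (0.70)(0.75) − (-0.20)(-0.35) = 0.4550
  C_23 = −[(0.70)(-0.40) − (-0.15)(-0.35)] = 0.3325
  C_31 = (-0.15)(-0.05) − (-0.20)(0.80) = 0.1675
  C_32 = −[(0.70)(-0.05) − (-0.20)(-0.25)] = 0.0850
  C_33 = (0.70)(0.80) − (-0.15)(-0.25) = 0.5225
det(I−A) = Σ_j (I−A)_1j·C_1j = (0.70)(0.5800) + (-0.15)(0.2050) + (-0.20)(0.3800) = 0.29925
adj(I−A) = Cᵀ =
  [ 0.5800   0.1925   0.1675]
  [ 0.2050   0.4550   0.0850]
  [ 0.3800   0.3325   0.5225]
(I − A)⁻¹ = adj(I−A) / det(I−A) ≈
  [   1.9382     0.6433     0.5597]
  [   0.6850     1.5205     0.2840]
  [   1.2698     1.1111     1.7460]
Δx = (I − A)⁻¹ Δd with Δd having -60 in the Paper component and 0 elsewhere.
So Δx_3 = L_31 · (-60), where L_31 = adj(I−A)_31 / det(I−A) = 0.3800 / 0.29925.
Δx_3 = 0.3800 × (-60) / 0.29925 = -22.80 / 0.29925 ≈ -76.190.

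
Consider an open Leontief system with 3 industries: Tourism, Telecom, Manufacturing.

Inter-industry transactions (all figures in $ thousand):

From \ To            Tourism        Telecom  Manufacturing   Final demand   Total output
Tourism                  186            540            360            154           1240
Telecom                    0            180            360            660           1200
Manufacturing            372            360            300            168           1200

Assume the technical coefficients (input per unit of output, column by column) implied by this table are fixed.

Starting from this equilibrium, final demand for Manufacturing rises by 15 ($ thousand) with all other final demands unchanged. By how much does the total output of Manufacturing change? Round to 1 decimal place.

Technical coefficients a_ij = z_ij / X_j:
  a_11 = 186/1240 = 0.15, a_21 = 0/1240 = 0.00, a_31 = 372/1240 = 0.30
  a_12 = 540/1200 = 0.45, a_22 = 180/1200 = 0.15, a_32 = 360/1200 = 0.30
  a_13 = 360/1200 = 0.30, a_23 = 360/1200 = 0.30, a_33 = 300/1200 = 0.25
I − A =
  [   0.85    -0.45    -0.30]
  [   0.00     0.85    -0.30]
  [  -0.30    -0.30     0.75]
Cofactors of I−A, C_ij = (−1)^(i+j)·(minor ij) (rows/columns in the sector order above):
  C_11 = (0.85)(0.75) − (-0.30)(-0.30) = 0.5475
  C_12 = −[(0.00)(0.75) − (-0.30)(-0.30)] = 0.0900
  C_13 = (0.00)(-0.30) − (0.85)(-0.30) = 0.2550
  C_21 = −[(-0.45)(0.75) − (-0.30)(-0.30)] = 0.4275
  C_22 = (0.85)(0.75) − (-0.30)(-0.30) = 0.5475
  C_23 = −[(0.85)(-0.30) − (-0.45)(-0.30)] = 0.3900
  C_31 = (-0.45)(-0.30) − (-0.30)(0.85) = 0.3900
  C_32 = −[(0.85)(-0.30) − (-0.30)(0.00)] = 0.2550
  C_33 = (0.85)(0.85) − (-0.45)(0.00) = 0.7225
det(I−A) = Σ_j (I−A)_1j·C_1j = (0.85)(0.5475) + (-0.45)(0.0900) + (-0.30)(0.2550) = 0.348375
adj(I−A) = Cᵀ =
  [ 0.5475   0.4275   0.3900]
  [ 0.0900   0.5475   0.2550]
  [ 0.2550   0.3900   0.7225]
(I − A)⁻¹ = adj(I−A) / det(I−A) ≈
  [   1.5716     1.2271     1.1195]
  [   0.2583     1.5716     0.7320]
  [   0.7320     1.1195     2.0739]
Δx = (I − A)⁻¹ Δd with Δd having +15 in the Manufacturing component and 0 elsewhere.
So Δx_3 = L_33 · (+15), where L_33 = adj(I−A)_33 / det(I−A) = 0.7225 / 0.348375.
Δx_3 = 0.7225 × (+15) / 0.348375 = 10.8375 / 0.348375 ≈ 31.1.

Δx_3 = 31.1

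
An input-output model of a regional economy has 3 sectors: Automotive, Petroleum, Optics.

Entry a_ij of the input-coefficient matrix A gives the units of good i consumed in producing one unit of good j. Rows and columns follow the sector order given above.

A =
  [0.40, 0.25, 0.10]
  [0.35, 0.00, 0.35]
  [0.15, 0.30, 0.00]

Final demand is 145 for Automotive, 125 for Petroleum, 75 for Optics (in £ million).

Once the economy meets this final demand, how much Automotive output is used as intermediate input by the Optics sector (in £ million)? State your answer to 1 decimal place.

z_AO = 25.0

I − A =
  [   0.60    -0.25    -0.10]
  [  -0.35     1.00    -0.35]
  [  -0.15    -0.30     1.00]
Cofactors of I−A, C_ij = (−1)^(i+j)·(minor ij) (rows/columns in the sector order above):
  C_11 = (1.00)(1.00) − (-0.35)(-0.30) = 0.8950
  C_12 = −[(-0.35)(1.00) − (-0.35)(-0.15)] = 0.4025
  C_13 = (-0.35)(-0.30) − (1.00)(-0.15) = 0.2550
  C_21 = −[(-0.25)(1.00) − (-0.10)(-0.30)] = 0.2800
  C_22 = (0.60)(1.00) − (-0.10)(-0.15) = 0.5850
  C_23 = −[(0.60)(-0.30) − (-0.25)(-0.15)] = 0.2175
  C_31 = (-0.25)(-0.35) − (-0.10)(1.00) = 0.1875
  C_32 = −[(0.60)(-0.35) − (-0.10)(-0.35)] = 0.2450
  C_33 = (0.60)(1.00) − (-0.25)(-0.35) = 0.5125
det(I−A) = Σ_j (I−A)_1j·C_1j = (0.60)(0.8950) + (-0.25)(0.4025) + (-0.10)(0.2550) = 0.410875
adj(I−A) = Cᵀ =
  [ 0.8950   0.2800   0.1875]
  [ 0.4025   0.5850   0.2450]
  [ 0.2550   0.2175   0.5125]
(I − A)⁻¹ = adj(I−A) / det(I−A) ≈
  [   2.1783     0.6815     0.4563]
  [   0.9796     1.4238     0.5963]
  [   0.6206     0.5294     1.2473]
First solve x = (I − A)⁻¹ d = adj(I−A)·d / det(I−A); in particular x_O = (0.2550·145 + 0.2175·125 + 0.5125·75) / 0.410875 = 102.60 / 0.410875 ≈ 249.711.
Intermediate flow from A to O: z_AO = a_AO · x_O = 0.10 × 102.60 / 0.410875 = 10.26 / 0.410875 ≈ 25.0.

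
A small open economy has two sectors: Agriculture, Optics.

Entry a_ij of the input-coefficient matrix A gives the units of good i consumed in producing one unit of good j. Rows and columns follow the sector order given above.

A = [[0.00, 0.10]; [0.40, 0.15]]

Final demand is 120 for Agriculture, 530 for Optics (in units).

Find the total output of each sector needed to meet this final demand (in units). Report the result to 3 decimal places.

x_A = 191.358, x_O = 713.580

I − A =
  [   1.00    -0.10]
  [  -0.40     0.85]
det(I−A) = (1.00)(0.85) − (-0.10)(-0.40) = 0.8100
adj(I−A) = [[0.85, 0.10], [0.40, 1.00]]
(I − A)⁻¹ = adj(I−A) / det(I−A) ≈
  [   1.0494     0.1235]
  [   0.4938     1.2346]
x = (I − A)⁻¹ d = adj(I−A)·d / det(I−A), with det(I−A) = 0.8100:
  x_A = (0.85·120 + 0.10·530) / 0.8100 = 155.00 / 0.8100 ≈ 191.358
  x_O = (0.40·120 + 1.00·530) / 0.8100 = 578.00 / 0.8100 ≈ 713.580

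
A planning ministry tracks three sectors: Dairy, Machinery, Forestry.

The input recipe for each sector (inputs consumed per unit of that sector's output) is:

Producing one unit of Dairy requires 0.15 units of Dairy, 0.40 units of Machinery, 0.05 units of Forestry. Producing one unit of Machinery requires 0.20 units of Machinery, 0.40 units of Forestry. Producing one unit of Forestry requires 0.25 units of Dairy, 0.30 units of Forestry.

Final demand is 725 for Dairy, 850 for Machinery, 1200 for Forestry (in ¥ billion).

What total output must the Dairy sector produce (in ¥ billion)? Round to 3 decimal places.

x_D = 1715.962

I − A =
  [   0.85     0.00    -0.25]
  [  -0.40     0.80     0.00]
  [  -0.05    -0.40     0.70]
Cofactors of I−A, C_ij = (−1)^(i+j)·(minor ij) (rows/columns in the sector order above):
  C_11 = (0.80)(0.70) − (0.00)(-0.40) = 0.5600
  C_12 = −[(-0.40)(0.70) − (0.00)(-0.05)] = 0.2800
  C_13 = (-0.40)(-0.40) − (0.80)(-0.05) = 0.2000
  C_21 = −[(0.00)(0.70) − (-0.25)(-0.40)] = 0.1000
  C_22 = (0.85)(0.70) − (-0.25)(-0.05) = 0.5825
  C_23 = −[(0.85)(-0.40) − (0.00)(-0.05)] = 0.3400
  C_31 = (0.00)(0.00) − (-0.25)(0.80) = 0.2000
  C_32 = −[(0.85)(0.00) − (-0.25)(-0.40)] = 0.1000
  C_33 = (0.85)(0.80) − (0.00)(-0.40) = 0.6800
det(I−A) = Σ_j (I−A)_1j·C_1j = (0.85)(0.5600) + (0.00)(0.2800) + (-0.25)(0.2000) = 0.4260
adj(I−A) = Cᵀ =
  [ 0.5600   0.1000   0.2000]
  [ 0.2800   0.5825   0.1000]
  [ 0.2000   0.3400   0.6800]
(I − A)⁻¹ = adj(I−A) / det(I−A) ≈
  [   1.3146     0.2347     0.4695]
  [   0.6573     1.3674     0.2347]
  [   0.4695     0.7981     1.5962]
x = (I − A)⁻¹ d = adj(I−A)·d / det(I−A), with det(I−A) = 0.4260:
  x_D = (0.5600·725 + 0.1000·850 + 0.2000·1200) / 0.4260 = 731.00 / 0.4260 ≈ 1715.962
  x_M = (0.2800·725 + 0.5825·850 + 0.1000·1200) / 0.4260 = 818.125 / 0.4260 ≈ 1920.481
  x_F = (0.2000·725 + 0.3400·850 + 0.6800·1200) / 0.4260 = 1250.00 / 0.4260 ≈ 2934.272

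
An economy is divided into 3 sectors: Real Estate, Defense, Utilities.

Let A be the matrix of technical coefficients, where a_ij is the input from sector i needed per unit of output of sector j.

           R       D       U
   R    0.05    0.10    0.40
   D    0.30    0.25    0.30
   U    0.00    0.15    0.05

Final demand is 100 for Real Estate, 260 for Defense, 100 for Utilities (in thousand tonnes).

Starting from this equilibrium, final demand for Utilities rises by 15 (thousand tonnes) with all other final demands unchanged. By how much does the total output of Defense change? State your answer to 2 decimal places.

I − A =
  [   0.95    -0.10    -0.40]
  [  -0.30     0.75    -0.30]
  [   0.00    -0.15     0.95]
Cofactors of I−A, C_ij = (−1)^(i+j)·(minor ij) (rows/columns in the sector order above):
  C_11 = (0.75)(0.95) − (-0.30)(-0.15) = 0.6675
  C_12 = −[(-0.30)(0.95) − (-0.30)(0.00)] = 0.2850
  C_13 = (-0.30)(-0.15) − (0.75)(0.00) = 0.0450
  C_21 = −[(-0.10)(0.95) − (-0.40)(-0.15)] = 0.1550
  C_22 = (0.95)(0.95) − (-0.40)(0.00) = 0.9025
  C_23 = −[(0.95)(-0.15) − (-0.10)(0.00)] = 0.1425
  C_31 = (-0.10)(-0.30) − (-0.40)(0.75) = 0.3300
  C_32 = −[(0.95)(-0.30) − (-0.40)(-0.30)] = 0.4050
  C_33 = (0.95)(0.75) − (-0.10)(-0.30) = 0.6825
det(I−A) = Σ_j (I−A)_1j·C_1j = (0.95)(0.6675) + (-0.10)(0.2850) + (-0.40)(0.0450) = 0.587625
adj(I−A) = Cᵀ =
  [ 0.6675   0.1550   0.3300]
  [ 0.2850   0.9025   0.4050]
  [ 0.0450   0.1425   0.6825]
(I − A)⁻¹ = adj(I−A) / det(I−A) ≈
  [   1.1359     0.2638     0.5616]
  [   0.4850     1.5358     0.6892]
  [   0.0766     0.2425     1.1615]
Δx = (I − A)⁻¹ Δd with Δd having +15 in the Utilities component and 0 elsewhere.
So Δx_D = L_DU · (+15), where L_DU = adj(I−A)_DU / det(I−A) = 0.4050 / 0.587625.
Δx_D = 0.4050 × (+15) / 0.587625 = 6.075 / 0.587625 ≈ 10.34.

Δx_D = 10.34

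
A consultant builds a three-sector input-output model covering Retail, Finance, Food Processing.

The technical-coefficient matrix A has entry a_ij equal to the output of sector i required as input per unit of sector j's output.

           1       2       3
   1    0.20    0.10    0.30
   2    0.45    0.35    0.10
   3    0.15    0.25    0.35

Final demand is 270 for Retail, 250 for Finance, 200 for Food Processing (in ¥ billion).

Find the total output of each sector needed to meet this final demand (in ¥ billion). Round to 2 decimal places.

x_1 = 817.50, x_2 = 1091.53, x_3 = 916.16

I − A =
  [   0.80    -0.10    -0.30]
  [  -0.45     0.65    -0.10]
  [  -0.15    -0.25     0.65]
Cofactors of I−A, C_ij = (−1)^(i+j)·(minor ij) (rows/columns in the sector order above):
  C_11 = (0.65)(0.65) − (-0.10)(-0.25) = 0.3975
  C_12 = −[(-0.45)(0.65) − (-0.10)(-0.15)] = 0.3075
  C_13 = (-0.45)(-0.25) − (0.65)(-0.15) = 0.2100
  C_21 = −[(-0.10)(0.65) − (-0.30)(-0.25)] = 0.1400
  C_22 = (0.80)(0.65) − (-0.30)(-0.15) = 0.4750
  C_23 = −[(0.80)(-0.25) − (-0.10)(-0.15)] = 0.2150
  C_31 = (-0.10)(-0.10) − (-0.30)(0.65) = 0.2050
  C_32 = −[(0.80)(-0.10) − (-0.30)(-0.45)] = 0.2150
  C_33 = (0.80)(0.65) − (-0.10)(-0.45) = 0.4750
det(I−A) = Σ_j (I−A)_1j·C_1j = (0.80)(0.3975) + (-0.10)(0.3075) + (-0.30)(0.2100) = 0.22425
adj(I−A) = Cᵀ =
  [ 0.3975   0.1400   0.2050]
  [ 0.3075   0.4750   0.2150]
  [ 0.2100   0.2150   0.4750]
(I − A)⁻¹ = adj(I−A) / det(I−A) ≈
  [   1.7726     0.6243     0.9142]
  [   1.3712     2.1182     0.9588]
  [   0.9365     0.9588     2.1182]
x = (I − A)⁻¹ d = adj(I−A)·d / det(I−A), with det(I−A) = 0.22425:
  x_1 = (0.3975·270 + 0.1400·250 + 0.2050·200) / 0.22425 = 183.325 / 0.22425 ≈ 817.50
  x_2 = (0.3075·270 + 0.4750·250 + 0.2150·200) / 0.22425 = 244.775 / 0.22425 ≈ 1091.53
  x_3 = (0.2100·270 + 0.2150·250 + 0.4750·200) / 0.22425 = 205.45 / 0.22425 ≈ 916.16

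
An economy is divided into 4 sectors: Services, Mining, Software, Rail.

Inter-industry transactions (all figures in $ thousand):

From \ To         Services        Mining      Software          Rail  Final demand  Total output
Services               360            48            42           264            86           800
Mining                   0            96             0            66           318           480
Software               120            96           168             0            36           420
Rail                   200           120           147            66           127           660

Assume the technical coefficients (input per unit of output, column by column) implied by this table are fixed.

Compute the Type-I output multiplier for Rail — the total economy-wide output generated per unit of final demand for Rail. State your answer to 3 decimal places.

m_4 = 3.682

Technical coefficients a_ij = z_ij / X_j:
  a_11 = 360/800 = 0.45, a_21 = 0/800 = 0.00, a_31 = 120/800 = 0.15, a_41 = 200/800 = 0.25
  a_12 = 48/480 = 0.10, a_22 = 96/480 = 0.20, a_32 = 96/480 = 0.20, a_42 = 120/480 = 0.25
  a_13 = 42/420 = 0.10, a_23 = 0/420 = 0.00, a_33 = 168/420 = 0.40, a_43 = 147/420 = 0.35
  a_14 = 264/660 = 0.40, a_24 = 66/660 = 0.10, a_34 = 0/660 = 0.00, a_44 = 66/660 = 0.10
I − A =
  [   0.55    -0.10    -0.10    -0.40]
  [   0.00     0.80     0.00    -0.10]
  [  -0.15    -0.20     0.60     0.00]
  [  -0.25    -0.25    -0.35     0.90]
Compute the cofactors C_ij = (−1)^(i+j)·(3×3 minor ij) of I−A; the adjugate is their transpose:
adj(I−A) = Cᵀ =
  [ 0.41000   0.16000   0.18500   0.20000]
  [ 0.02025   0.20250   0.02175   0.03150]
  [ 0.10925   0.10750   0.29975   0.06050]
  [ 0.16200   0.14250   0.17400   0.25200]
det(I−A) = Σ_j (I−A)_1j·C_1j = (0.55)(0.41000) + (-0.10)(0.02025) + (-0.10)(0.10925) + (-0.40)(0.16200) = 0.14775
(I − A)⁻¹ = adj(I−A) / det(I−A) ≈
  [   2.7750     1.0829     1.2521     1.3536]
  [   0.1371     1.3706     0.1472     0.2132]
  [   0.7394     0.7276     2.0288     0.4095]
  [   1.0964     0.9645     1.1777     1.7056]
The output multiplier for sector j is the column-j sum of the Leontief inverse (I − A)⁻¹ = adj(I−A) / det(I−A).
Column 4 of adj(I−A): (0.20000, 0.03150, 0.06050, 0.25200); det(I−A) = 0.14775.
m_4 = (0.20000 + 0.03150 + 0.06050 + 0.25200) / 0.14775 = 0.544 / 0.14775 ≈ 3.682.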